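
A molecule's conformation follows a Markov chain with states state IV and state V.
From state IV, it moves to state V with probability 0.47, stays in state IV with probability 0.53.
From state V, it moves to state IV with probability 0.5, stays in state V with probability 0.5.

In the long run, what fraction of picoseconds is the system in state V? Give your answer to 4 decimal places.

0.4845

Let the stationary distribution be π with π = πP and π_1 + π_2 = 1.
π_1 = 0.53·π_1 + 0.5·π_2
Solving with the normalization constraint gives π = (0.5155, 0.4845).
So the stationary probability of state V is 0.4845.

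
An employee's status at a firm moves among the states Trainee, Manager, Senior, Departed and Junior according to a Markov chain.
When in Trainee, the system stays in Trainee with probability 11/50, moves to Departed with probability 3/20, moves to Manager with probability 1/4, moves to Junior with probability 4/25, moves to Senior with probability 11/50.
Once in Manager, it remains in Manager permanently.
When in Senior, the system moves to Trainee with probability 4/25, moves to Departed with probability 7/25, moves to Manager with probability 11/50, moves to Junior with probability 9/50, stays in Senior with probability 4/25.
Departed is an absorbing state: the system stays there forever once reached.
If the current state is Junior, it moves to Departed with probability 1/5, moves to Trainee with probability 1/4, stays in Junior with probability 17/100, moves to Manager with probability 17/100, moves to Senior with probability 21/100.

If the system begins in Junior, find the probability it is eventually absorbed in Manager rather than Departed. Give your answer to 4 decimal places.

0.4916

Let h(s) be the probability of absorption at Manager starting from transient state s. Then h(Manager) = 1 and h(Departed) = 0. By first-step analysis:
h(Trainee) = 0.22·h(Trainee) + 0.25·1 + 0.22·h(Senior) + 0.15·0 + 0.16·h(Junior)
h(Senior) = 0.16·h(Trainee) + 0.22·1 + 0.16·h(Senior) + 0.28·0 + 0.18·h(Junior)
h(Junior) = 0.25·h(Trainee) + 0.17·1 + 0.21·h(Senior) + 0.2·0 + 0.17·h(Junior)
Solving: h(Trainee) = 0.5547, h(Senior) = 0.4729, h(Junior) = 0.4916.
Starting from Junior, the probability is 0.4916.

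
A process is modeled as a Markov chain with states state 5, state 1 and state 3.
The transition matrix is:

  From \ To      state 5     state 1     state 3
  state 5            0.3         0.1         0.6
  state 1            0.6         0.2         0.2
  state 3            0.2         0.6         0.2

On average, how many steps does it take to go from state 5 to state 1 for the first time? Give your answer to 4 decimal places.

Let t(s) be the expected number of steps to first reach state 1 from state s, with t(state 1) = 0. Conditioning on the first step:
t(state 5) = 1 + 0.3·t(state 5) + 0.6·t(state 3)
t(state 3) = 1 + 0.2·t(state 5) + 0.2·t(state 3)
Solving: t(state 5) = 3.1818, t(state 3) = 2.0455.
Expected steps from state 5 to state 1: 3.1818.

3.1818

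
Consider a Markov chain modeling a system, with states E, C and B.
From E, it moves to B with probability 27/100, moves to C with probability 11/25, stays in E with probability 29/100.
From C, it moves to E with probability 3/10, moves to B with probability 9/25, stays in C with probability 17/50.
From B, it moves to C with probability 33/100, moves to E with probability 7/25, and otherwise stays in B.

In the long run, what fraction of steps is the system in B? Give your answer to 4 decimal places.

Let the stationary distribution be π with π = πP and π_1 + π_2 + π_3 = 1.
π_1 = 0.29·π_1 + 0.3·π_2 + 0.28·π_3
π_2 = 0.44·π_1 + 0.34·π_2 + 0.33·π_3
Solving with the normalization constraint gives π = (0.2902, 0.3656, 0.3442).
So the stationary probability of B is 0.3442.

0.3442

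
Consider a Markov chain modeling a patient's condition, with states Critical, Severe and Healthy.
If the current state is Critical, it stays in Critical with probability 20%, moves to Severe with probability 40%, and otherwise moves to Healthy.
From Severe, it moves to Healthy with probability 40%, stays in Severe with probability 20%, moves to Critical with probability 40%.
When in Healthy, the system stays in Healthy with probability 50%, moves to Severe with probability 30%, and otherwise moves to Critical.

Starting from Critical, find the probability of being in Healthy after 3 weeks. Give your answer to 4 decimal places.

Propagate the distribution vector 3 weeks from Critical.
After 0 weeks: (1.0000, 0.0000, 0.0000)
After 1 week: (0.2000, 0.4000, 0.4000)
After 2 weeks: (0.2800, 0.2800, 0.4400)
After 3 weeks: (0.2560, 0.3000, 0.4440)
P(in Healthy after 3 weeks) = 0.4440

0.4440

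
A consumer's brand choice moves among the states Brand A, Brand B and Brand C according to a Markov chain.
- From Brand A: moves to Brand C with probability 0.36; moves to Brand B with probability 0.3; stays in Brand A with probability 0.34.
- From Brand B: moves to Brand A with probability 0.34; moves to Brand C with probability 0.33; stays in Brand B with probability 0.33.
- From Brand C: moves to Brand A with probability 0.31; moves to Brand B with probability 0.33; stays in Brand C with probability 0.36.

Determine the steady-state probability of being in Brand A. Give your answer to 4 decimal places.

Let the stationary distribution be π with π = πP and π_1 + π_2 + π_3 = 1.
π_1 = 0.34·π_1 + 0.34·π_2 + 0.31·π_3
π_2 = 0.3·π_1 + 0.33·π_2 + 0.33·π_3
Solving with the normalization constraint gives π = (0.3295, 0.3201, 0.3504).
So the stationary probability of Brand A is 0.3295.

0.3295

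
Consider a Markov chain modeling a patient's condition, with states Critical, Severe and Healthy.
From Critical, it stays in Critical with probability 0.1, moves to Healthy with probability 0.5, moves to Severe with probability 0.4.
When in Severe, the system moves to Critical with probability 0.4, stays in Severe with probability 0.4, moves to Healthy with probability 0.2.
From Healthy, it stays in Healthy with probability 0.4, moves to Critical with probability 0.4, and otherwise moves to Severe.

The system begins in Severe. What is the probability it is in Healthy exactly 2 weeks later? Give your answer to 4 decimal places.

0.3600

Sum over the intermediate state after 1 week:
P = P(Severe→Critical)·P(Critical→Healthy) + P(Severe→Severe)·P(Severe→Healthy) + P(Severe→Healthy)·P(Healthy→Healthy)
  = 0.4×0.5 + 0.4×0.2 + 0.2×0.4
  = 0.2000 + 0.0800 + 0.0800 = 0.3600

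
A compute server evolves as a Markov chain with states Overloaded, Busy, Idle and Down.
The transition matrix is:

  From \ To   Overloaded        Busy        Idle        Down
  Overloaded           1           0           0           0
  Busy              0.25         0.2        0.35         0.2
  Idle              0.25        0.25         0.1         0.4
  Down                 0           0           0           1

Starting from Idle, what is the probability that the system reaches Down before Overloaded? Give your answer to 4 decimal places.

0.5850

Let h(s) be the probability of absorption at Down starting from transient state s. Then h(Down) = 1 and h(Overloaded) = 0. By first-step analysis:
h(Busy) = 0.25·0 + 0.2·h(Busy) + 0.35·h(Idle) + 0.2·1
h(Idle) = 0.25·0 + 0.25·h(Busy) + 0.1·h(Idle) + 0.4·1
Solving: h(Busy) = 0.5059, h(Idle) = 0.5850.
Starting from Idle, the probability is 0.5850.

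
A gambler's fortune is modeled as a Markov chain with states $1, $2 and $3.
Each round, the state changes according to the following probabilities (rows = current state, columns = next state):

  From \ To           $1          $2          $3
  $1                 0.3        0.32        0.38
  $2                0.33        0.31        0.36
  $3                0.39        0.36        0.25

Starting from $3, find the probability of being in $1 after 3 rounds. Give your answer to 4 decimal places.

Propagate the distribution vector 3 rounds from $3.
After 0 rounds: (0.0000, 0.0000, 1.0000)
After 1 round: (0.3900, 0.3600, 0.2500)
After 2 rounds: (0.3333, 0.3264, 0.3403)
After 3 rounds: (0.3404, 0.3303, 0.3292)
P(in $1 after 3 rounds) = 0.3404

0.3404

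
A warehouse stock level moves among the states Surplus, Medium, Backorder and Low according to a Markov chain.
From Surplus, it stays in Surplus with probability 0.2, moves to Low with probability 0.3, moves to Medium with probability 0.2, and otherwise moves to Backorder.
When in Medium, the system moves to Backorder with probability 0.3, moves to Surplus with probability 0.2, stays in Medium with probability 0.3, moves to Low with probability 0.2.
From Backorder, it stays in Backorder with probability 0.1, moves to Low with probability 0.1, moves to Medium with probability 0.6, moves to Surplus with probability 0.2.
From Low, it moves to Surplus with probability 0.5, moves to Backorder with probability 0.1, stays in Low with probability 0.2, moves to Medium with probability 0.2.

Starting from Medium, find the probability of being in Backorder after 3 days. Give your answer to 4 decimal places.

0.2220

Propagate the distribution vector 3 days from Medium.
After 0 days: (0.0000, 1.0000, 0.0000, 0.0000)
After 1 day: (0.2000, 0.3000, 0.3000, 0.2000)
After 2 days: (0.2600, 0.3500, 0.2000, 0.1900)
After 3 days: (0.2570, 0.3150, 0.2220, 0.2060)
P(in Backorder after 3 days) = 0.2220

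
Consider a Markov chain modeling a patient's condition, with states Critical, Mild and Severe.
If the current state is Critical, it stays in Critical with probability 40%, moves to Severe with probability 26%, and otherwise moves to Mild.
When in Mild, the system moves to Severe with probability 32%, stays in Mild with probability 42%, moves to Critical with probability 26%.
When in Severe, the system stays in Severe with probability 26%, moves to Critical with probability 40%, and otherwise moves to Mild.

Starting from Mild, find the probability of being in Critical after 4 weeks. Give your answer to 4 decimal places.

0.3482

Propagate the distribution vector 4 weeks from Mild.
After 0 weeks: (0.0000, 1.0000, 0.0000)
After 1 week: (0.2600, 0.4200, 0.3200)
After 2 weeks: (0.3412, 0.3736, 0.2852)
After 3 weeks: (0.3477, 0.3699, 0.2824)
After 4 weeks: (0.3482, 0.3696, 0.2822)
P(in Critical after 4 weeks) = 0.3482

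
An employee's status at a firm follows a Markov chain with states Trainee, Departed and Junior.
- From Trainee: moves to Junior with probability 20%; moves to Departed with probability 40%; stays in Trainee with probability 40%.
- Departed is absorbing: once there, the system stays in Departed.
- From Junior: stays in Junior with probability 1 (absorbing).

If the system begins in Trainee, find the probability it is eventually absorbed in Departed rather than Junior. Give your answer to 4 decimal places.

0.6667

Let h(s) be the probability of absorption at Departed starting from transient state s. Then h(Departed) = 1 and h(Junior) = 0. By first-step analysis:
h(Trainee) = 0.4·h(Trainee) + 0.4·1 + 0.2·0
Solving: h(Trainee) = 0.6667.
Starting from Trainee, the probability is 0.6667.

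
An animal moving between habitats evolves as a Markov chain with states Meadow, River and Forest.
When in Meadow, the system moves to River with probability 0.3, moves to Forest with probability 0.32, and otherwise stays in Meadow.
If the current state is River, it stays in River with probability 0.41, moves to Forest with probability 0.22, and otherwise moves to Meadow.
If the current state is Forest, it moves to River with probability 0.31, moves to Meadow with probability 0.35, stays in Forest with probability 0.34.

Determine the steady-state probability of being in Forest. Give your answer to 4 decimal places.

0.2918

Let the stationary distribution be π with π = πP and π_1 + π_2 + π_3 = 1.
π_1 = 0.38·π_1 + 0.37·π_2 + 0.35·π_3
π_2 = 0.3·π_1 + 0.41·π_2 + 0.31·π_3
Solving with the normalization constraint gives π = (0.3678, 0.3404, 0.2918).
So the stationary probability of Forest is 0.2918.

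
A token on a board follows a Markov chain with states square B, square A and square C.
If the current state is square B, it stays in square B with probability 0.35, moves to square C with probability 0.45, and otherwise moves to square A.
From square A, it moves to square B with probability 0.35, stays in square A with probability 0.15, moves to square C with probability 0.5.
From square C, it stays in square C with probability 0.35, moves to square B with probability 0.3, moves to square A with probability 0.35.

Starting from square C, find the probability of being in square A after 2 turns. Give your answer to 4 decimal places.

0.2350

Sum over the intermediate state after 1 turn:
P = P(square C→square B)·P(square B→square A) + P(square C→square A)·P(square A→square A) + P(square C→square C)·P(square C→square A)
  = 0.3×0.2 + 0.35×0.15 + 0.35×0.35
  = 0.0600 + 0.0525 + 0.1225 = 0.2350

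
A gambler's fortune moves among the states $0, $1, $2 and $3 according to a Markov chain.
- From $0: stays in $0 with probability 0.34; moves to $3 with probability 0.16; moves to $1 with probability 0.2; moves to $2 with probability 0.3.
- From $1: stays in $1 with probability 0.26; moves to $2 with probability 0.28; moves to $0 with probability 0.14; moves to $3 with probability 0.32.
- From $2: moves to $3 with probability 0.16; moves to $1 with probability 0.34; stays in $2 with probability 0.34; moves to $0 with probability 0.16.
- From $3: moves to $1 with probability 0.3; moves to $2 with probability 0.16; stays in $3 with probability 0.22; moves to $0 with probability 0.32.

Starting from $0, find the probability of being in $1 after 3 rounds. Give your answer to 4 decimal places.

0.2763

Propagate the distribution vector 3 rounds from $0.
After 0 rounds: (1.0000, 0.0000, 0.0000, 0.0000)
After 1 round: (0.3400, 0.2000, 0.3000, 0.1600)
After 2 rounds: (0.2428, 0.2700, 0.2856, 0.2016)
After 3 rounds: (0.2306, 0.2763, 0.2778, 0.2153)
P(in $1 after 3 rounds) = 0.2763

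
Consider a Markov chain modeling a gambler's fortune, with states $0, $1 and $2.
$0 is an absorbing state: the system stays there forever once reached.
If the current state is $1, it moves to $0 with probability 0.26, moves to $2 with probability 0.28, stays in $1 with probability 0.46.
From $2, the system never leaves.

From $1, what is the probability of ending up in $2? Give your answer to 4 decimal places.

Let h(s) be the probability of absorption at $2 starting from transient state s. Then h($2) = 1 and h($0) = 0. By first-step analysis:
h($1) = 0.26·0 + 0.46·h($1) + 0.28·1
Solving: h($1) = 0.5185.
Starting from $1, the probability is 0.5185.

0.5185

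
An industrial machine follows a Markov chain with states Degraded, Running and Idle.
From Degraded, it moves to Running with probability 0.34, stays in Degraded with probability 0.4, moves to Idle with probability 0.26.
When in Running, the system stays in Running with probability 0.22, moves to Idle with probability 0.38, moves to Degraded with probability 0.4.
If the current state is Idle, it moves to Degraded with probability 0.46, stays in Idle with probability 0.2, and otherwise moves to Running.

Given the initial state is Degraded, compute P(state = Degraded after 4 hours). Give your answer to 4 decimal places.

0.4167

Propagate the distribution vector 4 hours from Degraded.
After 0 hours: (1.0000, 0.0000, 0.0000)
After 1 hour: (0.4000, 0.3400, 0.2600)
After 2 hours: (0.4156, 0.2992, 0.2852)
After 3 hours: (0.4171, 0.3041, 0.2788)
After 4 hours: (0.4167, 0.3035, 0.2798)
P(in Degraded after 4 hours) = 0.4167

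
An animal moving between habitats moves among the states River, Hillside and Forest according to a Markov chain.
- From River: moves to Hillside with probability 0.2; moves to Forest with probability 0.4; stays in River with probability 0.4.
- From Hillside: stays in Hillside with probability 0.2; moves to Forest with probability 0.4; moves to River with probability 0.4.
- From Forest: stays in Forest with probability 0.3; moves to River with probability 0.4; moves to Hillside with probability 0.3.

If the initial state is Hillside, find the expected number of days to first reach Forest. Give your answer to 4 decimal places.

2.5000

Let t(s) be the expected number of days to first reach Forest from state s, with t(Forest) = 0. Conditioning on the first day:
t(River) = 1 + 0.4·t(River) + 0.2·t(Hillside)
t(Hillside) = 1 + 0.4·t(River) + 0.2·t(Hillside)
Solving: t(River) = 2.5000, t(Hillside) = 2.5000.
Expected days from Hillside to Forest: 2.5000.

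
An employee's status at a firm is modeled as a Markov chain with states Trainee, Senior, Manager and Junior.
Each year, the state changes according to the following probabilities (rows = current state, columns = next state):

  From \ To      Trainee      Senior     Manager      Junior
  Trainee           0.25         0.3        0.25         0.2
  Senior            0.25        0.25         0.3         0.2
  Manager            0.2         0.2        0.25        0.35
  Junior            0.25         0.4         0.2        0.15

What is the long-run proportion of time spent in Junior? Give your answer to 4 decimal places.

0.2266

Let the stationary distribution be π with π = πP and π_1 + π_2 + π_3 + π_4 = 1.
π_1 = 0.25·π_1 + 0.25·π_2 + 0.2·π_3 + 0.25·π_4
π_2 = 0.3·π_1 + 0.25·π_2 + 0.2·π_3 + 0.4·π_4
π_3 = 0.25·π_1 + 0.3·π_2 + 0.25·π_3 + 0.2·π_4
Solving with the normalization constraint gives π = (0.2374, 0.2832, 0.2528, 0.2266).
So the stationary probability of Junior is 0.2266.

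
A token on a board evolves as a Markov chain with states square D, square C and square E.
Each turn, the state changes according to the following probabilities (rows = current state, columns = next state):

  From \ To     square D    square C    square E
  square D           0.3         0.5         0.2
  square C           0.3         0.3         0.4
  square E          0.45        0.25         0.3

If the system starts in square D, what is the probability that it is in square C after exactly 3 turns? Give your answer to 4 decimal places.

Propagate the distribution vector 3 turns from square D.
After 0 turns: (1.0000, 0.0000, 0.0000)
After 1 turn: (0.3000, 0.5000, 0.2000)
After 2 turns: (0.3300, 0.3500, 0.3200)
After 3 turns: (0.3480, 0.3500, 0.3020)
P(in square C after 3 turns) = 0.3500

0.3500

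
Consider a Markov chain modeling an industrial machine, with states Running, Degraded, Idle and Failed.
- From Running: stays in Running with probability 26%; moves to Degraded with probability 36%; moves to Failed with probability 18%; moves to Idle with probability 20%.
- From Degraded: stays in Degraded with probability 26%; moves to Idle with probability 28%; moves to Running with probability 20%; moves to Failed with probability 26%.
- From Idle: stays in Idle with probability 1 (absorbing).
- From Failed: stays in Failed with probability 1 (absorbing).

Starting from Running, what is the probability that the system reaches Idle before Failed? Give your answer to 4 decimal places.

0.5231

Let h(s) be the probability of absorption at Idle starting from transient state s. Then h(Idle) = 1 and h(Failed) = 0. By first-step analysis:
h(Running) = 0.26·h(Running) + 0.36·h(Degraded) + 0.2·1 + 0.18·0
h(Degraded) = 0.2·h(Running) + 0.26·h(Degraded) + 0.28·1 + 0.26·0
Solving: h(Running) = 0.5231, h(Degraded) = 0.5198.
Starting from Running, the probability is 0.5231.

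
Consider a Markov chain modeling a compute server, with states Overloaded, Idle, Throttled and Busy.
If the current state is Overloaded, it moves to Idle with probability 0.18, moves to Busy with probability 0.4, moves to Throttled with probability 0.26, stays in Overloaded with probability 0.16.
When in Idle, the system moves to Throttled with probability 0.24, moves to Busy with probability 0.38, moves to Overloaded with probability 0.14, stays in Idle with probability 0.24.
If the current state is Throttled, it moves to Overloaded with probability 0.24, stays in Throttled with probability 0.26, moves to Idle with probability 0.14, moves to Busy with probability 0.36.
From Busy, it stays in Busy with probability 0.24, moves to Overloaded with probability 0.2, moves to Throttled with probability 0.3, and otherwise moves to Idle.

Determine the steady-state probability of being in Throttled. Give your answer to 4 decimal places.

0.2691

Let the stationary distribution be π with π = πP and π_1 + π_2 + π_3 + π_4 = 1.
π_1 = 0.16·π_1 + 0.14·π_2 + 0.24·π_3 + 0.2·π_4
π_2 = 0.18·π_1 + 0.24·π_2 + 0.14·π_3 + 0.26·π_4
π_3 = 0.26·π_1 + 0.24·π_2 + 0.26·π_3 + 0.3·π_4
Solving with the normalization constraint gives π = (0.1906, 0.2083, 0.2691, 0.3320).
So the stationary probability of Throttled is 0.2691.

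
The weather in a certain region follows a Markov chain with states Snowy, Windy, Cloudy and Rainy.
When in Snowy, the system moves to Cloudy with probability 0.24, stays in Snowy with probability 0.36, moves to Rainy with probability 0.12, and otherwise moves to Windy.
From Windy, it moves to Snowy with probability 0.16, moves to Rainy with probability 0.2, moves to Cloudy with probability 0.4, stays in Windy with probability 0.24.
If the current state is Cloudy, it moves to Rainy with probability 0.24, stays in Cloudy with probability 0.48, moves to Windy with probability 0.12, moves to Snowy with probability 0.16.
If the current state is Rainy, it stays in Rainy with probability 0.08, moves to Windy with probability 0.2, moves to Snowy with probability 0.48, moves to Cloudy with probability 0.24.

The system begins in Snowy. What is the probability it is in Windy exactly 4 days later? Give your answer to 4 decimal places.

0.2009

Propagate the distribution vector 4 days from Snowy.
After 0 days: (1.0000, 0.0000, 0.0000, 0.0000)
After 1 day: (0.3600, 0.2800, 0.2400, 0.1200)
After 2 days: (0.2704, 0.2208, 0.3424, 0.1664)
After 3 days: (0.2673, 0.2031, 0.3575, 0.1721)
After 4 days: (0.2685, 0.2009, 0.3583, 0.1723)
P(in Windy after 4 days) = 0.2009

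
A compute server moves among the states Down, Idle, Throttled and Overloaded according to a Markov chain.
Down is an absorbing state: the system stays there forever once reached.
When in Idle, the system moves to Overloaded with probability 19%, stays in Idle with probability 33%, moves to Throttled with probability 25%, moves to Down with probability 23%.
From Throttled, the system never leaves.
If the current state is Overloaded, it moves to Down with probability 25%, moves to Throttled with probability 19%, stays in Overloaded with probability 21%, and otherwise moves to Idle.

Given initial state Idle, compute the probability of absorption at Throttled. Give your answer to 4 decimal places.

Let h(s) be the probability of absorption at Throttled starting from transient state s. Then h(Throttled) = 1 and h(Down) = 0. By first-step analysis:
h(Idle) = 0.23·0 + 0.33·h(Idle) + 0.25·1 + 0.19·h(Overloaded)
h(Overloaded) = 0.25·0 + 0.35·h(Idle) + 0.19·1 + 0.21·h(Overloaded)
Solving: h(Idle) = 0.5048, h(Overloaded) = 0.4641.
Starting from Idle, the probability is 0.5048.

0.5048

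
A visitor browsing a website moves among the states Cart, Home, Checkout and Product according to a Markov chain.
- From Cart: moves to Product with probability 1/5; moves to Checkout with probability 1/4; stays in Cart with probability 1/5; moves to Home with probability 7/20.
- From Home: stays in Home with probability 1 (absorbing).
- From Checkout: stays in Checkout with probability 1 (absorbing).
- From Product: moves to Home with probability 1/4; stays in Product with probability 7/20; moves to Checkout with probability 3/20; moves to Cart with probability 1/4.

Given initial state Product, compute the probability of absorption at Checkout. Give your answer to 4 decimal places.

0.3883

Let h(s) be the probability of absorption at Checkout starting from transient state s. Then h(Checkout) = 1 and h(Home) = 0. By first-step analysis:
h(Cart) = 0.2·h(Cart) + 0.35·0 + 0.25·1 + 0.2·h(Product)
h(Product) = 0.25·h(Cart) + 0.25·0 + 0.15·1 + 0.35·h(Product)
Solving: h(Cart) = 0.4096, h(Product) = 0.3883.
Starting from Product, the probability is 0.3883.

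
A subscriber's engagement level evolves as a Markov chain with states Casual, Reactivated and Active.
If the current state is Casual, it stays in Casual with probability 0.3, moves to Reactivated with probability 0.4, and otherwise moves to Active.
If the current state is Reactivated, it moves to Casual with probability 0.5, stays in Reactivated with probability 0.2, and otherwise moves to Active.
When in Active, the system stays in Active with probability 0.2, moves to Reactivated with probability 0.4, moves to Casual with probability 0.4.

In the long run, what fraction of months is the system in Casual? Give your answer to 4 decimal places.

Let the stationary distribution be π with π = πP and π_1 + π_2 + π_3 = 1.
π_1 = 0.3·π_1 + 0.5·π_2 + 0.4·π_3
π_2 = 0.4·π_1 + 0.2·π_2 + 0.4·π_3
Solving with the normalization constraint gives π = (0.3939, 0.3333, 0.2727).
So the stationary probability of Casual is 0.3939.

0.3939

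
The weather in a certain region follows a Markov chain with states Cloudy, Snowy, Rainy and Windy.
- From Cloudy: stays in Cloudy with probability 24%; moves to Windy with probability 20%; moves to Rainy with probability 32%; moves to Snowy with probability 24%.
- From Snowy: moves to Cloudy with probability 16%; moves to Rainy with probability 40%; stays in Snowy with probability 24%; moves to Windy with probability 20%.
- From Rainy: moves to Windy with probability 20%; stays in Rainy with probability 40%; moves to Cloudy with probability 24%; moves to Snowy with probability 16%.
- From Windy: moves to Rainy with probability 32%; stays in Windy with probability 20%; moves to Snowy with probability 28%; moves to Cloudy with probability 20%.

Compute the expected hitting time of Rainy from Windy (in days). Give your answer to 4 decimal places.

Let t(s) be the expected number of days to first reach Rainy from state s, with t(Rainy) = 0. Conditioning on the first day:
t(Cloudy) = 1 + 0.24·t(Cloudy) + 0.24·t(Snowy) + 0.2·t(Windy)
t(Snowy) = 1 + 0.16·t(Cloudy) + 0.24·t(Snowy) + 0.2·t(Windy)
t(Windy) = 1 + 0.2·t(Cloudy) + 0.28·t(Snowy) + 0.2·t(Windy)
Solving: t(Cloudy) = 2.9426, t(Snowy) = 2.7072, t(Windy) = 2.9331.
Expected days from Windy to Rainy: 2.9331.

2.9331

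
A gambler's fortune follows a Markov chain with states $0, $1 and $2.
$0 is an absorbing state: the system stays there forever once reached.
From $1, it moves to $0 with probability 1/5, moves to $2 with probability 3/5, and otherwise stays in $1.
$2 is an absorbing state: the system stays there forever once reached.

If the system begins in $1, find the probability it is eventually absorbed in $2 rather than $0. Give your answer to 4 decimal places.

Let h(s) be the probability of absorption at $2 starting from transient state s. Then h($2) = 1 and h($0) = 0. By first-step analysis:
h($1) = 0.2·0 + 0.2·h($1) + 0.6·1
Solving: h($1) = 0.7500.
Starting from $1, the probability is 0.7500.

0.7500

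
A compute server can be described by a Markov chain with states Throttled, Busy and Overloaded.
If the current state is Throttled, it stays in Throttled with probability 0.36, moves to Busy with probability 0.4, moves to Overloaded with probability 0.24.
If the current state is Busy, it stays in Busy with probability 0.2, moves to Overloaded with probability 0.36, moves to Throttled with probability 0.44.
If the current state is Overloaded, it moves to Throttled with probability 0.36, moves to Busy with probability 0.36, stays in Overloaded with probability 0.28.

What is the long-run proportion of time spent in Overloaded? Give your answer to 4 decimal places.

Let the stationary distribution be π with π = πP and π_1 + π_2 + π_3 = 1.
π_1 = 0.36·π_1 + 0.44·π_2 + 0.36·π_3
π_2 = 0.4·π_1 + 0.2·π_2 + 0.36·π_3
Solving with the normalization constraint gives π = (0.3859, 0.3237, 0.2905).
So the stationary probability of Overloaded is 0.2905.

0.2905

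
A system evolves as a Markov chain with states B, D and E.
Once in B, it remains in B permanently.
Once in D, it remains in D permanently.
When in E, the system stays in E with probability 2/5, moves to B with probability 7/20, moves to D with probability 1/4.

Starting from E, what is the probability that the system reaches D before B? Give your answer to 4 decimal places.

Let h(s) be the probability of absorption at D starting from transient state s. Then h(D) = 1 and h(B) = 0. By first-step analysis:
h(E) = 0.35·0 + 0.25·1 + 0.4·h(E)
Solving: h(E) = 0.4167.
Starting from E, the probability is 0.4167.

0.4167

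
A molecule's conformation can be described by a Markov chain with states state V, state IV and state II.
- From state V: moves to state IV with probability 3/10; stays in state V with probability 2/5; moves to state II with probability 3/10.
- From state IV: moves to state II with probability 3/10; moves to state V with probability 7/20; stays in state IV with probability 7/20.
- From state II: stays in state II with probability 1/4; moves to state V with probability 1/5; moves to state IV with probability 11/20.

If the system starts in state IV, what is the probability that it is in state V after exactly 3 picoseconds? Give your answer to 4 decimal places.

0.3234

Propagate the distribution vector 3 picoseconds from state IV.
After 0 picoseconds: (0.0000, 1.0000, 0.0000)
After 1 picosecond: (0.3500, 0.3500, 0.3000)
After 2 picoseconds: (0.3225, 0.3925, 0.2850)
After 3 picoseconds: (0.3234, 0.3909, 0.2858)
P(in state V after 3 picoseconds) = 0.3234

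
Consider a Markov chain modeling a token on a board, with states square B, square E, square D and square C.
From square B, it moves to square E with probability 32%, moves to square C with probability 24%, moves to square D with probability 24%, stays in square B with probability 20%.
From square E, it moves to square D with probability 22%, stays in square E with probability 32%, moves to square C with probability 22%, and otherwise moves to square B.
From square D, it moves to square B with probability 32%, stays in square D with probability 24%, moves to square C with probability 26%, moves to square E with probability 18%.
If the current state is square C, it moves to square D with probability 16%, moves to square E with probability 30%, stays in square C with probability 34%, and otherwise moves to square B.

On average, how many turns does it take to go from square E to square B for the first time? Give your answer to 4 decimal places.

Let t(s) be the expected number of turns to first reach square B from state s, with t(square B) = 0. Conditioning on the first turn:
t(square E) = 1 + 0.32·t(square E) + 0.22·t(square D) + 0.22·t(square C)
t(square D) = 1 + 0.18·t(square E) + 0.24·t(square D) + 0.26·t(square C)
t(square C) = 1 + 0.3·t(square E) + 0.16·t(square D) + 0.34·t(square C)
Solving: t(square E) = 4.0599, t(square D) = 3.7369, t(square C) = 4.2665.
Expected turns from square E to square B: 4.0599.

4.0599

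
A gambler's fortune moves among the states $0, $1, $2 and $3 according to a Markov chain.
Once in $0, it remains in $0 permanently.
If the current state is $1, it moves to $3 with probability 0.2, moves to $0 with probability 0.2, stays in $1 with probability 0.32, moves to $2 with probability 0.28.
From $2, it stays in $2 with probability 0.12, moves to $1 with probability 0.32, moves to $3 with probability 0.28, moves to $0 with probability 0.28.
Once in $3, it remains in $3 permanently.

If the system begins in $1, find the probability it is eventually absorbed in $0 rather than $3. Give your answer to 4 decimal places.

Let h(s) be the probability of absorption at $0 starting from transient state s. Then h($0) = 1 and h($3) = 0. By first-step analysis:
h($1) = 0.2·1 + 0.32·h($1) + 0.28·h($2) + 0.2·0
h($2) = 0.28·1 + 0.32·h($1) + 0.12·h($2) + 0.28·0
Solving: h($1) = 0.5000, h($2) = 0.5000.
Starting from $1, the probability is 0.5000.

0.5000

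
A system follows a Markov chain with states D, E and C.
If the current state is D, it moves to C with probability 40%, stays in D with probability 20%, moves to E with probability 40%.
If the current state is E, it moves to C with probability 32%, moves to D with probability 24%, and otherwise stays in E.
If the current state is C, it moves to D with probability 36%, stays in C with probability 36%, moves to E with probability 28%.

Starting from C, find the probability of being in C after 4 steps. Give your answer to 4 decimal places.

Propagate the distribution vector 4 steps from C.
After 0 steps: (0.0000, 0.0000, 1.0000)
After 1 step: (0.3600, 0.2800, 0.3600)
After 2 steps: (0.2688, 0.3680, 0.3632)
After 3 steps: (0.2728, 0.3711, 0.3560)
After 4 steps: (0.2718, 0.3721, 0.3561)
P(in C after 4 steps) = 0.3561

0.3561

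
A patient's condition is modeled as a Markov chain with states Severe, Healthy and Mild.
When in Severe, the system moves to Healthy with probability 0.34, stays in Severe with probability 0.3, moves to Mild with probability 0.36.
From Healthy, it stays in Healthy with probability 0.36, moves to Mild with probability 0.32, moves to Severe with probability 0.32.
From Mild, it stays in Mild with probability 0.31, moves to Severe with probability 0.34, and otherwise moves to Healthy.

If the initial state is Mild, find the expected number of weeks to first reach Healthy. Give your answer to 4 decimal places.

2.8841

Let t(s) be the expected number of weeks to first reach Healthy from state s, with t(Healthy) = 0. Conditioning on the first week:
t(Severe) = 1 + 0.3·t(Severe) + 0.36·t(Mild)
t(Mild) = 1 + 0.34·t(Severe) + 0.31·t(Mild)
Solving: t(Severe) = 2.9118, t(Mild) = 2.8841.
Expected weeks from Mild to Healthy: 2.8841.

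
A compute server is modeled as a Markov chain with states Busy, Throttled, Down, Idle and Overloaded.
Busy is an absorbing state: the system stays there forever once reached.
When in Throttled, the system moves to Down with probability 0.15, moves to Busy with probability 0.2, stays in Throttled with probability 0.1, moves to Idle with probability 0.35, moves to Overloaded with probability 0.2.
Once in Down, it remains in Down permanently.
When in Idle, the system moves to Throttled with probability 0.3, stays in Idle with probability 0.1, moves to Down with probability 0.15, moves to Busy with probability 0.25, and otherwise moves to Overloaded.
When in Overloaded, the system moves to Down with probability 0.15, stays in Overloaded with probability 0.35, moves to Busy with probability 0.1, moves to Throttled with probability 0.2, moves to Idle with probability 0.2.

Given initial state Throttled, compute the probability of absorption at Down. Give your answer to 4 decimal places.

Let h(s) be the probability of absorption at Down starting from transient state s. Then h(Down) = 1 and h(Busy) = 0. By first-step analysis:
h(Throttled) = 0.2·0 + 0.1·h(Throttled) + 0.15·1 + 0.35·h(Idle) + 0.2·h(Overloaded)
h(Idle) = 0.25·0 + 0.3·h(Throttled) + 0.15·1 + 0.1·h(Idle) + 0.2·h(Overloaded)
h(Overloaded) = 0.1·0 + 0.2·h(Throttled) + 0.15·1 + 0.2·h(Idle) + 0.35·h(Overloaded)
Solving: h(Throttled) = 0.4424, h(Idle) = 0.4247, h(Overloaded) = 0.4976.
Starting from Throttled, the probability is 0.4424.

0.4424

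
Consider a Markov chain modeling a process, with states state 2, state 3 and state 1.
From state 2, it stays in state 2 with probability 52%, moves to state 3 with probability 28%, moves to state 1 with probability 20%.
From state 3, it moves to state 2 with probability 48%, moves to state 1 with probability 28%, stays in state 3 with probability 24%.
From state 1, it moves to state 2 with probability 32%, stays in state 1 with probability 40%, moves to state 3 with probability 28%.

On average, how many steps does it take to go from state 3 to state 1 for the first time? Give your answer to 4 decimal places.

4.1667

Let t(s) be the expected number of steps to first reach state 1 from state s, with t(state 1) = 0. Conditioning on the first step:
t(state 2) = 1 + 0.52·t(state 2) + 0.28·t(state 3)
t(state 3) = 1 + 0.48·t(state 2) + 0.24·t(state 3)
Solving: t(state 2) = 4.5139, t(state 3) = 4.1667.
Expected steps from state 3 to state 1: 4.1667.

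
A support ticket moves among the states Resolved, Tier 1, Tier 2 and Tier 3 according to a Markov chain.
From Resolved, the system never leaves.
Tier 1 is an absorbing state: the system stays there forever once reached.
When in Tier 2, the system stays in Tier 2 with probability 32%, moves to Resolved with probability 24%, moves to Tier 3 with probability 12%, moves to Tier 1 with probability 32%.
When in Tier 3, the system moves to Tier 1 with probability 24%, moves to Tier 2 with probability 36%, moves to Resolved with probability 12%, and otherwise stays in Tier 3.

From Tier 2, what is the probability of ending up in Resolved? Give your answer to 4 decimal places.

Let h(s) be the probability of absorption at Resolved starting from transient state s. Then h(Resolved) = 1 and h(Tier 1) = 0. By first-step analysis:
h(Tier 2) = 0.24·1 + 0.32·0 + 0.32·h(Tier 2) + 0.12·h(Tier 3)
h(Tier 3) = 0.12·1 + 0.24·0 + 0.36·h(Tier 2) + 0.28·h(Tier 3)
Solving: h(Tier 2) = 0.4194, h(Tier 3) = 0.3763.
Starting from Tier 2, the probability is 0.4194.

0.4194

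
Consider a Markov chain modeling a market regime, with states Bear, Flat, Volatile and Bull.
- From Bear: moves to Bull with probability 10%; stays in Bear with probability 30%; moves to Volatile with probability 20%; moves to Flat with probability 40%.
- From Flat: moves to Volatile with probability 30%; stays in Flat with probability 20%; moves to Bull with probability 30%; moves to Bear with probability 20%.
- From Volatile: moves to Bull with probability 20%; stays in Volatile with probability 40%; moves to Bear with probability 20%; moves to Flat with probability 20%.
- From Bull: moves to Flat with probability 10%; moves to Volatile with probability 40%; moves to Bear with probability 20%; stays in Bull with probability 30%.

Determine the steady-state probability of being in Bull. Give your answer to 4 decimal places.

0.2222

Let the stationary distribution be π with π = πP and π_1 + π_2 + π_3 + π_4 = 1.
π_1 = 0.3·π_1 + 0.2·π_2 + 0.2·π_3 + 0.2·π_4
π_2 = 0.4·π_1 + 0.2·π_2 + 0.2·π_3 + 0.1·π_4
π_3 = 0.2·π_1 + 0.3·π_2 + 0.4·π_3 + 0.4·π_4
Solving with the normalization constraint gives π = (0.2222, 0.2222, 0.3333, 0.2222).
So the stationary probability of Bull is 0.2222.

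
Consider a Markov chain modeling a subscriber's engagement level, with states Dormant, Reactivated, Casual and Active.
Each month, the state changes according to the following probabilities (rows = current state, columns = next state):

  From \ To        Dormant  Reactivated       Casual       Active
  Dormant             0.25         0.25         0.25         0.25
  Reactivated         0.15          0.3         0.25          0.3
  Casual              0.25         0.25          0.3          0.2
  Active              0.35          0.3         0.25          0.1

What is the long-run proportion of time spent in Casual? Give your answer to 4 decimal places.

0.2632

Let the stationary distribution be π with π = πP and π_1 + π_2 + π_3 + π_4 = 1.
π_1 = 0.25·π_1 + 0.15·π_2 + 0.25·π_3 + 0.35·π_4
π_2 = 0.25·π_1 + 0.3·π_2 + 0.25·π_3 + 0.3·π_4
π_3 = 0.25·π_1 + 0.25·π_2 + 0.3·π_3 + 0.25·π_4
Solving with the normalization constraint gives π = (0.2443, 0.2746, 0.2632, 0.2179).
So the stationary probability of Casual is 0.2632.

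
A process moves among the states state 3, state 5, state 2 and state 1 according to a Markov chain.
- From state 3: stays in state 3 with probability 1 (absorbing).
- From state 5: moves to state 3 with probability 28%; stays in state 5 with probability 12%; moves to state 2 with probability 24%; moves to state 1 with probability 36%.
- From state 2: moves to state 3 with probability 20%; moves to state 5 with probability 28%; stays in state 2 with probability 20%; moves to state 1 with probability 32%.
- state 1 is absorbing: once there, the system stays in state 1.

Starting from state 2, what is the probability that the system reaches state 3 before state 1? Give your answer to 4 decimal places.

Let h(s) be the probability of absorption at state 3 starting from transient state s. Then h(state 3) = 1 and h(state 1) = 0. By first-step analysis:
h(state 5) = 0.28·1 + 0.12·h(state 5) + 0.24·h(state 2) + 0.36·0
h(state 2) = 0.2·1 + 0.28·h(state 5) + 0.2·h(state 2) + 0.32·0
Solving: h(state 5) = 0.4271, h(state 2) = 0.3995.
Starting from state 2, the probability is 0.3995.

0.3995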